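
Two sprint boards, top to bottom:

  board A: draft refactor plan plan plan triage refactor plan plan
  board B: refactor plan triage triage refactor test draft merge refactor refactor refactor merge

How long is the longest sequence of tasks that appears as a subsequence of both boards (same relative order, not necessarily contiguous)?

Taking refactor [2,1], then plan [3,2], then triage [6,4], then refactor [7,11] gives a common subsequence of length 4. The LCS DP gives dp[9][12] = 4, so this is optimal.

4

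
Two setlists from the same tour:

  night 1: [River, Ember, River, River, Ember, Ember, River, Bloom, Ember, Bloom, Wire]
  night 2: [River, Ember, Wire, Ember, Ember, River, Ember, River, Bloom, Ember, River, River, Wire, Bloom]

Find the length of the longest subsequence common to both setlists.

8

Pick River (night 1 #1, night 2 #1) → Ember (night 1 #2, night 2 #5) → River (night 1 #4, night 2 #6) → Ember (night 1 #6, night 2 #7) → River (night 1 #7, night 2 #8) → Bloom (night 1 #8, night 2 #9) → Ember (night 1 #9, night 2 #10) → Bloom (night 1 #10, night 2 #14); all 8 songs appear in both, in order. dp[11][14] = 8 confirms this is the maximum.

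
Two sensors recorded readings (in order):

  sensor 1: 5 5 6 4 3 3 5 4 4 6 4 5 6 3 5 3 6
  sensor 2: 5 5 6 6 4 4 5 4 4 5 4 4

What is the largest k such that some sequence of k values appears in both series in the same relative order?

Taking 5 [1,1] → 5 [2,2] → 6 [3,4] → 4 [4,6] → 5 [7,7] → 4 [8,9] → 4 [9,11] → 4 [11,12] gives a common subsequence of length 8. Since dp[17][12] = 8, nothing longer is possible.

8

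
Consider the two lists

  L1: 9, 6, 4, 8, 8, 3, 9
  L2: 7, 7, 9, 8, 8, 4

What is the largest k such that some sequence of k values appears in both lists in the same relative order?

3

Match 9 at L1[1]=L2[3], then 8 at L1[4]=L2[4], then 8 at L1[5]=L2[5] — 3 values in the same relative order in both. Since dp[7][6] = 3, nothing longer is possible.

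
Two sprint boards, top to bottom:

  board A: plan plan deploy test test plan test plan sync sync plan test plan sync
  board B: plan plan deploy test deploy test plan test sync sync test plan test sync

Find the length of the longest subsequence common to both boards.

12

Taking plan at board A[1]=board B[1], plan at board A[2]=board B[2], deploy at board A[3]=board B[3], test at board A[4]=board B[4], test at board A[5]=board B[6], plan at board A[6]=board B[7], test at board A[7]=board B[8], sync at board A[9]=board B[9], sync at board A[10]=board B[10], plan at board A[11]=board B[12], test at board A[12]=board B[13], sync at board A[14]=board B[14] gives a common subsequence of length 12, and the DP table's final entry dp[14][14] is also 12, so no common subsequence is longer.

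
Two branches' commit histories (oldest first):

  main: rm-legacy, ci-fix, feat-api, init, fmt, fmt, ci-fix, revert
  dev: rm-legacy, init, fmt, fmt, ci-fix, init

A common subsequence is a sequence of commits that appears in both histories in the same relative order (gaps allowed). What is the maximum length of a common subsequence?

5

Pick rm-legacy (main #1, dev #1), init (main #4, dev #2), fmt (main #5, dev #3), fmt (main #6, dev #4), ci-fix (main #7, dev #5); all 5 commits appear in both, in order. The LCS DP gives dp[8][6] = 5, so this is optimal.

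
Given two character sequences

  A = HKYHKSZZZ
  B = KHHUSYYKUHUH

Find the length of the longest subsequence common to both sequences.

Pick H (A #1, B #3); then K (A #2, B #8); then H (A #4, B #12); all 3 characters appear in both, in order. Since dp[9][12] = 3, nothing longer is possible.

3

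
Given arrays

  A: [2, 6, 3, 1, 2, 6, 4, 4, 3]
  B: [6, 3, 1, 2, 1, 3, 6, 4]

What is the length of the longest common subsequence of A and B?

6

Let dp[i][j] be the LCS length of the first i values of A and the first j values of B. dp[i][j] = dp[i-1][j-1]+1 when the i-th and j-th values match, else max(dp[i-1][j], dp[i][j-1]).
    ·  6  3  1  2  1  3  6  4
 ·  0  0  0  0  0  0  0  0  0
 2  0  0  0  0  1  1  1  1  1
 6  0  1  1  1  1  1  1  2  2
 3  0  1  2  2  2  2  2  2  2
 1  0  1  2  3  3  3  3  3  3
 2  0  1  2  3  4  4  4  4  4
 6  0  1  2  3  4  4  4  5  5
 4  0  1  2  3  4  4  4  5  6
 4  0  1  2  3  4  4  4  5  6
 3  0  1  2  3  4  4  5  5  6
dp[9][8] = 6. One LCS (by backtracking along matches): 6, 3, 1, 2, 6, 4.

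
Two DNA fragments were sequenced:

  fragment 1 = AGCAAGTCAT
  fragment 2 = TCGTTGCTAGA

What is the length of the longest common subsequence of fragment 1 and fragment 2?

Pick G at fragment 1[2]=fragment 2[6] → C at fragment 1[3]=fragment 2[7] → A at fragment 1[5]=fragment 2[9] → G at fragment 1[6]=fragment 2[10] → A at fragment 1[9]=fragment 2[11]; all 5 bases appear in both, in order. dp[10][11] = 5 confirms this is the maximum.

5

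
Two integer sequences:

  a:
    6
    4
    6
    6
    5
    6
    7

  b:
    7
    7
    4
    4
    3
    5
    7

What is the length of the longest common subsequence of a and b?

3

Let dp[i][j] be the LCS length of the first i values of a and the first j values of b. dp[i][j] = dp[i-1][j-1]+1 when the i-th and j-th values match, else max(dp[i-1][j], dp[i][j-1]).
    ·  7  7  4  4  3  5  7
 ·  0  0  0  0  0  0  0  0
 6  0  0  0  0  0  0  0  0
 4  0  0  0  1  1  1  1  1
 6  0  0  0  1  1  1  1  1
 6  0  0  0  1  1  1  1  1
 5  0  0  0  1  1  1  2  2
 6  0  0  0  1  1  1  2  2
 7  0  1  1  1  1  1  2  3
dp[7][7] = 3. One LCS (by backtracking along matches): 4, 5, 7.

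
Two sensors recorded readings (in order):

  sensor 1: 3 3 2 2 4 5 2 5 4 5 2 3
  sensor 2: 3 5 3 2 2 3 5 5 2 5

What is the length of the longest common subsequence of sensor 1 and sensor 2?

Match 3 (sensor 1 #1, sensor 2 #1), 3 (sensor 1 #2, sensor 2 #3), 2 (sensor 1 #3, sensor 2 #4), 2 (sensor 1 #4, sensor 2 #5), 5 (sensor 1 #6, sensor 2 #8), 2 (sensor 1 #7, sensor 2 #9), 5 (sensor 1 #10, sensor 2 #10) — 7 values in the same relative order in both. The LCS DP gives dp[12][10] = 7, so this is optimal.

7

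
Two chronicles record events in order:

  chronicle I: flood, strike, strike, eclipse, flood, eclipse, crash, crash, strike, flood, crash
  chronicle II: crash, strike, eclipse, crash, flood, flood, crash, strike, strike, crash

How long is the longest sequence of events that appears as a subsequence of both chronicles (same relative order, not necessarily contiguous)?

Taking strike (chronicle I #3, chronicle II #2); then eclipse (chronicle I #4, chronicle II #3); then flood (chronicle I #5, chronicle II #6); then crash (chronicle I #7, chronicle II #7); then strike (chronicle I #9, chronicle II #9); then crash (chronicle I #11, chronicle II #10) gives a common subsequence of length 6. dp[11][10] = 6 confirms this is the maximum.

6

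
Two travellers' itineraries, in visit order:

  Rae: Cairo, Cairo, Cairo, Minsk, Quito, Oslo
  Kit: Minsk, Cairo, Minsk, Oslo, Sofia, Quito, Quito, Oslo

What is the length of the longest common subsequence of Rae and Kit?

One common subsequence of length 4: Cairo [3,2], Minsk [4,3], Quito [5,7], Oslo [6,8]. dp[6][8] = 4 confirms this is the maximum.

4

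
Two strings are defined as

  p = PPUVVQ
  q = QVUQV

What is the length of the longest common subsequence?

Pick U at p[3]=q[3] → V at p[5]=q[5]; all 2 characters appear in both, in order. The LCS DP gives dp[6][5] = 2, so this is optimal.

2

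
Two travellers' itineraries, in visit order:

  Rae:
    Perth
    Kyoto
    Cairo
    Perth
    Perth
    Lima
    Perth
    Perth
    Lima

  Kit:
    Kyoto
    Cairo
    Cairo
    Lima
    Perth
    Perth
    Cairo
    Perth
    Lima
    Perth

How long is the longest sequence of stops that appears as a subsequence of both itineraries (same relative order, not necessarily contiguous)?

Match Kyoto [2,1], then Cairo [3,3], then Perth [4,6], then Perth [5,8], then Lima [6,9], then Perth [8,10] — 6 stops in the same relative order in both, and the DP table's final entry dp[9][10] is also 6, so no common subsequence is longer.

6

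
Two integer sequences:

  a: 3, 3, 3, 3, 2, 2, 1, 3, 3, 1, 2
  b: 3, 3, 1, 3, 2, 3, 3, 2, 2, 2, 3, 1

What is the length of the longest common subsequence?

Match 3 [1,2], then 3 [2,4], then 3 [3,6], then 3 [4,7], then 2 [5,9], then 2 [6,10], then 3 [9,11], then 1 [10,12] — 8 values in the same relative order in both. dp[11][12] = 8 confirms this is the maximum.

8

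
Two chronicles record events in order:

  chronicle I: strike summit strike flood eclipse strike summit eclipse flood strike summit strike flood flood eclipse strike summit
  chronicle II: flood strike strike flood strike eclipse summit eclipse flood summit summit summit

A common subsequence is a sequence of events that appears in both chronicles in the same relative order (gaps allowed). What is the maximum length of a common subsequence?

One common subsequence of length 9: strike at chronicle I[1]=chronicle II[2]; then strike at chronicle I[3]=chronicle II[3]; then flood at chronicle I[4]=chronicle II[4]; then eclipse at chronicle I[5]=chronicle II[6]; then summit at chronicle I[7]=chronicle II[7]; then eclipse at chronicle I[8]=chronicle II[8]; then flood at chronicle I[9]=chronicle II[9]; then summit at chronicle I[11]=chronicle II[11]; then summit at chronicle I[17]=chronicle II[12]. dp[17][12] = 9 confirms this is the maximum.

9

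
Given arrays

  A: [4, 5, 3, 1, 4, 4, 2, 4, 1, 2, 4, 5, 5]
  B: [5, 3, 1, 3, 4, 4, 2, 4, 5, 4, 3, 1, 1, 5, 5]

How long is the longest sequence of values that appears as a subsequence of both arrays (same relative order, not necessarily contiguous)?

Match 5 [2,1] → 3 [3,2] → 1 [4,3] → 4 [5,5] → 4 [6,6] → 2 [7,7] → 4 [8,10] → 1 [9,13] → 5 [12,14] → 5 [13,15] — 10 values in the same relative order in both. Since dp[13][15] = 10, nothing longer is possible.

10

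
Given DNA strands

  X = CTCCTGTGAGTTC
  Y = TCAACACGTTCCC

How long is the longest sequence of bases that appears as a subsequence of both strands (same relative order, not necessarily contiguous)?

8

Pick T at X[2]=Y[1]; then C at X[3]=Y[2]; then C at X[4]=Y[5]; then A at X[9]=Y[6]; then G at X[10]=Y[8]; then T at X[11]=Y[9]; then T at X[12]=Y[10]; then C at X[13]=Y[13]; all 8 bases appear in both, in order. The LCS DP gives dp[13][13] = 8, so this is optimal.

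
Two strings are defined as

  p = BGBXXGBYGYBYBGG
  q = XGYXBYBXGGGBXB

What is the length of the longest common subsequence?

8

Match X [5,1]; then G [6,2]; then Y [8,3]; then B [11,5]; then Y [12,6]; then B [13,7]; then G [14,10]; then G [15,11] — 8 characters in the same relative order in both, and the DP table's final entry dp[15][14] is also 8, so no common subsequence is longer.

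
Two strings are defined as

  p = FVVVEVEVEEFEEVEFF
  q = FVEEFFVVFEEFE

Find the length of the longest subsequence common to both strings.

9

Pick F at p[1]=q[1]; then V at p[2]=q[2]; then E at p[5]=q[4]; then V at p[6]=q[7]; then V at p[8]=q[8]; then E at p[9]=q[10]; then E at p[10]=q[11]; then F at p[11]=q[12]; then E at p[15]=q[13]; all 9 characters appear in both, in order. The LCS DP gives dp[17][13] = 9, so this is optimal.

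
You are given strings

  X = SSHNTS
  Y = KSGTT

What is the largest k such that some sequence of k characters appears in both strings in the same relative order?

Let dp[i][j] be the LCS length of the first i characters of X and the first j characters of Y. dp[i][j] = dp[i-1][j-1]+1 when the i-th and j-th characters match, else max(dp[i-1][j], dp[i][j-1]).
    ·  K  S  G  T  T
 ·  0  0  0  0  0  0
 S  0  0  1  1  1  1
 S  0  0  1  1  1  1
 H  0  0  1  1  1  1
 N  0  0  1  1  1  1
 T  0  0  1  1  2  2
 S  0  0  1  1  2  2
dp[6][5] = 2. One LCS (by backtracking along matches): ST.

2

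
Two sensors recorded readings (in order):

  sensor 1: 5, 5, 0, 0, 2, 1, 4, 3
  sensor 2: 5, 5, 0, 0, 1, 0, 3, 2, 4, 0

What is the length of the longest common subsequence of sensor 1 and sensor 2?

Let dp[i][j] be the LCS length of the first i values of sensor 1 and the first j values of sensor 2. dp[i][j] = dp[i-1][j-1]+1 when the i-th and j-th values match, else max(dp[i-1][j], dp[i][j-1]).
    ·  5  5  0  0  1  0  3  2  4  0
 ·  0  0  0  0  0  0  0  0  0  0  0
 5  0  1  1  1  1  1  1  1  1  1  1
 5  0  1  2  2  2  2  2  2  2  2  2
 0  0  1  2  3  3  3  3  3  3  3  3
 0  0  1  2  3  4  4  4  4  4  4  4
 2  0  1  2  3  4  4  4  4  5  5  5
 1  0  1  2  3  4  5  5  5  5  5  5
 4  0  1  2  3  4  5  5  5  5  6  6
 3  0  1  2  3  4  5  5  6  6  6  6
dp[8][10] = 6. One LCS (by backtracking along matches): 5, 5, 0, 0, 2, 4.

6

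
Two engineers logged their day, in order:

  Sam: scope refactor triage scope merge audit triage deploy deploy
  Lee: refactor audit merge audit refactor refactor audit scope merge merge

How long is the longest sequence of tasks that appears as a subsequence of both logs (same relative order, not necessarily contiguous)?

3

Match refactor [2,6] → scope [4,8] → merge [5,10] — 3 tasks in the same relative order in both. The LCS DP gives dp[9][10] = 3, so this is optimal.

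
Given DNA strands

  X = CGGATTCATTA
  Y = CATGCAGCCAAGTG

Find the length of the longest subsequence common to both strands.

Pick C [1,1], G [2,4], G [3,7], A [4,10], A [8,11], T [9,13]; all 6 bases appear in both, in order. Since dp[11][14] = 6, nothing longer is possible.

6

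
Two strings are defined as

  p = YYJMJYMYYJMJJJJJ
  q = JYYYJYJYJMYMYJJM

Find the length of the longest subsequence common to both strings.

Pick Y at p[1]=q[3]; then Y at p[2]=q[4]; then J at p[3]=q[5]; then J at p[5]=q[7]; then Y at p[6]=q[8]; then M at p[7]=q[10]; then Y at p[8]=q[11]; then Y at p[9]=q[13]; then J at p[10]=q[15]; then M at p[11]=q[16]; all 10 characters appear in both, in order. The LCS DP gives dp[16][16] = 10, so this is optimal.

10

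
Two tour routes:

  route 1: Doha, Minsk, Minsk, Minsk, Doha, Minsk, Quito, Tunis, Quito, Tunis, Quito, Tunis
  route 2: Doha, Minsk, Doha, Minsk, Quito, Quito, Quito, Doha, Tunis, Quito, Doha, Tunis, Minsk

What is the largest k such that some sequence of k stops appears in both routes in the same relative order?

Pick Doha (route 1 #1, route 2 #1) → Minsk (route 1 #4, route 2 #2) → Doha (route 1 #5, route 2 #3) → Minsk (route 1 #6, route 2 #4) → Quito (route 1 #7, route 2 #6) → Quito (route 1 #9, route 2 #7) → Tunis (route 1 #10, route 2 #9) → Quito (route 1 #11, route 2 #10) → Tunis (route 1 #12, route 2 #12); all 9 stops appear in both, in order. dp[12][13] = 9 confirms this is the maximum.

9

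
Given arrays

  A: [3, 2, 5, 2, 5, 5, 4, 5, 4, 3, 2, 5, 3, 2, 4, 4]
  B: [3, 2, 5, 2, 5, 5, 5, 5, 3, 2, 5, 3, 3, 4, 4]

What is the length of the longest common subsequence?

Match 3 (A #1, B #1), 2 (A #2, B #2), 5 (A #3, B #3), 2 (A #4, B #4), 5 (A #5, B #6), 5 (A #6, B #7), 5 (A #8, B #8), 3 (A #10, B #9), 2 (A #11, B #10), 5 (A #12, B #11), 3 (A #13, B #13), 4 (A #15, B #14), 4 (A #16, B #15) — 13 values in the same relative order in both. The LCS DP gives dp[16][15] = 13, so this is optimal.

13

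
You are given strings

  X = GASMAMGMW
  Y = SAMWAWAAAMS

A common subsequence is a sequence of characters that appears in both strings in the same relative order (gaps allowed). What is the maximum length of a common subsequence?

4

Let dp[i][j] be the LCS length of the first i characters of X and the first j characters of Y. dp[i][j] = dp[i-1][j-1]+1 when the i-th and j-th characters match, else max(dp[i-1][j], dp[i][j-1]).
    ·  S  A  M  W  A  W  A  A  A  M  S
 ·  0  0  0  0  0  0  0  0  0  0  0  0
 G  0  0  0  0  0  0  0  0  0  0  0  0
 A  0  0  1  1  1  1  1  1  1  1  1  1
 S  0  1  1  1  1  1  1  1  1  1  1  2
 M  0  1  1  2  2  2  2  2  2  2  2  2
 A  0  1  2  2  2  3  3  3  3  3  3  3
 M  0  1  2  3  3  3  3  3  3  3  4  4
 G  0  1  2  3  3  3  3  3  3  3  4  4
 M  0  1  2  3  3  3  3  3  3  3  4  4
 W  0  1  2  3  4  4  4  4  4  4  4  4
dp[9][11] = 4. One LCS (by backtracking along matches): AMAM.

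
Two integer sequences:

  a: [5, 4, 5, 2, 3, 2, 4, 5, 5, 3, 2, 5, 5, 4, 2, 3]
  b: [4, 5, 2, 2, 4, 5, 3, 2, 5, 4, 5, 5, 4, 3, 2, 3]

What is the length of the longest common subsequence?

Match 4 (a #2, b #1), then 5 (a #3, b #2), then 2 (a #4, b #3), then 2 (a #6, b #4), then 4 (a #7, b #5), then 5 (a #9, b #6), then 3 (a #10, b #7), then 2 (a #11, b #8), then 5 (a #12, b #11), then 5 (a #13, b #12), then 4 (a #14, b #13), then 2 (a #15, b #15), then 3 (a #16, b #16) — 13 values in the same relative order in both. Since dp[16][16] = 13, nothing longer is possible.

13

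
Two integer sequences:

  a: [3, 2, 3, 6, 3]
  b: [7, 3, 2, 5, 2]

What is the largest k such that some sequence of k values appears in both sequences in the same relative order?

2

One common subsequence of length 2: 3 (a #1, b #2), 2 (a #2, b #5). dp[5][5] = 2 confirms this is the maximum.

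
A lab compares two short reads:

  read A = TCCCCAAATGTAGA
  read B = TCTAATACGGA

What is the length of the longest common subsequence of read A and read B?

Pick T at read A[1]=read B[1], then C at read A[2]=read B[2], then A at read A[6]=read B[4], then A at read A[7]=read B[5], then A at read A[8]=read B[7], then G at read A[10]=read B[9], then G at read A[13]=read B[10], then A at read A[14]=read B[11]; all 8 bases appear in both, in order, and the DP table's final entry dp[14][11] is also 8, so no common subsequence is longer.

8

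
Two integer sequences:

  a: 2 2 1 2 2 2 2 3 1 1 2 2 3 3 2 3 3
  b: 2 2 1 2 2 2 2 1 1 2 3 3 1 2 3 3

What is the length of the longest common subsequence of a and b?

Match 2 [1,1], 2 [2,2], 1 [3,3], 2 [4,4], 2 [5,5], 2 [6,6], 2 [7,7], 1 [9,8], 1 [10,9], 2 [12,10], 3 [13,11], 3 [14,12], 2 [15,14], 3 [16,15], 3 [17,16] — 15 values in the same relative order in both. dp[17][16] = 15 confirms this is the maximum.

15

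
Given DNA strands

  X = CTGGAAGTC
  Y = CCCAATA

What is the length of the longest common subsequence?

4

Pick C [1,3], A [5,4], A [6,5], T [8,6]; all 4 bases appear in both, in order, and the DP table's final entry dp[9][7] is also 4, so no common subsequence is longer.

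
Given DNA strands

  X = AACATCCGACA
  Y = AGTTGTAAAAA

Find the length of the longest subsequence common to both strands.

Let dp[i][j] be the LCS length of the first i bases of X and the first j bases of Y. dp[i][j] = dp[i-1][j-1]+1 when the i-th and j-th bases match, else max(dp[i-1][j], dp[i][j-1]).
    ·  A  G  T  T  G  T  A  A  A  A  A
 ·  0  0  0  0  0  0  0  0  0  0  0  0
 A  0  1  1  1  1  1  1  1  1  1  1  1
 A  0  1  1  1  1  1  1  2  2  2  2  2
 C  0  1  1  1  1  1  1  2  2  2  2  2
 A  0  1  1  1  1  1  1  2  3  3  3  3
 T  0  1  1  2  2  2  2  2  3  3  3  3
 C  0  1  1  2  2  2  2  2  3  3  3  3
 C  0  1  1  2  2  2  2  2  3  3  3  3
 G  0  1  2  2  2  3  3  3  3  3  3  3
 A  0  1  2  2  2  3  3  4  4  4  4  4
 C  0  1  2  2  2  3  3  4  4  4  4  4
 A  0  1  2  2  2  3  3  4  5  5  5  5
dp[11][11] = 5. One LCS (by backtracking along matches): AAAAA.

5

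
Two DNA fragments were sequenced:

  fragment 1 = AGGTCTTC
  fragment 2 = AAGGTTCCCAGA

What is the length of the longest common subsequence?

One common subsequence of length 6: A [1,2], G [2,3], G [3,4], T [4,6], C [5,8], C [8,9]. Since dp[8][12] = 6, nothing longer is possible.

6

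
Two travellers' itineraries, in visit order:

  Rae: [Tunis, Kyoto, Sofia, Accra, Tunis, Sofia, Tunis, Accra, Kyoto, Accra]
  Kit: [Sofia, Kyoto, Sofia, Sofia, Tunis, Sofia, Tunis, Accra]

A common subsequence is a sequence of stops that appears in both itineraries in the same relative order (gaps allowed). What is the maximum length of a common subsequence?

6

Pick Kyoto (Rae #2, Kit #2) → Sofia (Rae #3, Kit #4) → Tunis (Rae #5, Kit #5) → Sofia (Rae #6, Kit #6) → Tunis (Rae #7, Kit #7) → Accra (Rae #10, Kit #8); all 6 stops appear in both, in order. dp[10][8] = 6 confirms this is the maximum.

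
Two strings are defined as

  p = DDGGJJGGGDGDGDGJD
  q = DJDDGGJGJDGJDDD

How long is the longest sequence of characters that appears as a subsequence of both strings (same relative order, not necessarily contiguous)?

Match D (p #1, q #3), then D (p #2, q #4), then G (p #3, q #5), then G (p #4, q #6), then J (p #5, q #7), then J (p #6, q #9), then D (p #10, q #10), then G (p #11, q #11), then D (p #12, q #13), then D (p #14, q #14), then D (p #17, q #15) — 11 characters in the same relative order in both. dp[17][15] = 11 confirms this is the maximum.

11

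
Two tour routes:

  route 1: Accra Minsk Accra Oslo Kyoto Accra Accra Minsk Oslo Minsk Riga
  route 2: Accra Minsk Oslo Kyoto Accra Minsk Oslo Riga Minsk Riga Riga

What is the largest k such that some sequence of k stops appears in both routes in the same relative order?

Taking Accra at route 1[1]=route 2[1], Minsk at route 1[2]=route 2[2], Oslo at route 1[4]=route 2[3], Kyoto at route 1[5]=route 2[4], Accra at route 1[7]=route 2[5], Minsk at route 1[8]=route 2[6], Oslo at route 1[9]=route 2[7], Minsk at route 1[10]=route 2[9], Riga at route 1[11]=route 2[11] gives a common subsequence of length 9. Since dp[11][11] = 9, nothing longer is possible.

9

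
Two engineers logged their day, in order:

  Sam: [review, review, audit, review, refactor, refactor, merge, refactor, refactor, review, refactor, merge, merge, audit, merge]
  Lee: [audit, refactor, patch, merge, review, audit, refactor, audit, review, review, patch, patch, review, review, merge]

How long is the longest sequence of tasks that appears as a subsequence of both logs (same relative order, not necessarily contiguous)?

Taking audit at Sam[3]=Lee[1] → refactor at Sam[5]=Lee[2] → merge at Sam[7]=Lee[4] → review at Sam[10]=Lee[5] → refactor at Sam[11]=Lee[7] → audit at Sam[14]=Lee[8] → merge at Sam[15]=Lee[15] gives a common subsequence of length 7. dp[15][15] = 7 confirms this is the maximum.

7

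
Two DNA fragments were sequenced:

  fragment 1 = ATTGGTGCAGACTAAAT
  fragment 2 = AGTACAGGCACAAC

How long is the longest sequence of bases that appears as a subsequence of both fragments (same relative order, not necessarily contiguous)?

One common subsequence of length 10: A [1,1], G [5,2], T [6,3], C [8,5], A [9,6], G [10,8], A [11,10], C [12,11], A [14,12], A [15,13]. The LCS DP gives dp[17][14] = 10, so this is optimal.

10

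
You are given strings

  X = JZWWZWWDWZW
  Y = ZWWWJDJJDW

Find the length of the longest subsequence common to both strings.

6

Match Z at X[2]=Y[1], then W at X[3]=Y[2], then W at X[4]=Y[3], then W at X[6]=Y[4], then D at X[8]=Y[9], then W at X[11]=Y[10] — 6 characters in the same relative order in both. The LCS DP gives dp[11][10] = 6, so this is optimal.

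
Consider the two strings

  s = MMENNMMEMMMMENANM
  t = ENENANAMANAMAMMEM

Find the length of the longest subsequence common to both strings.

9

Match E [3,3] → N [4,4] → N [5,6] → M [6,8] → M [7,12] → M [11,14] → M [12,15] → E [13,16] → M [17,17] — 9 characters in the same relative order in both. The LCS DP gives dp[17][17] = 9, so this is optimal.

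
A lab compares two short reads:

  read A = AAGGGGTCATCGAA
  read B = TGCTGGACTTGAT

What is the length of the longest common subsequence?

Taking G at read A[3]=read B[2], then G at read A[4]=read B[5], then G at read A[5]=read B[6], then T at read A[7]=read B[9], then T at read A[10]=read B[10], then G at read A[12]=read B[11], then A at read A[13]=read B[12] gives a common subsequence of length 7. dp[14][13] = 7 confirms this is the maximum.

7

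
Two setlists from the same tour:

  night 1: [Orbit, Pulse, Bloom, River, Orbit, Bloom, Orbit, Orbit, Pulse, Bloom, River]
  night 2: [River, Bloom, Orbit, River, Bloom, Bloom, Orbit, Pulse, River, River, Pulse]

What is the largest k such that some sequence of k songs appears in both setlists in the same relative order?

6

Match Orbit at night 1[1]=night 2[3], Bloom at night 1[3]=night 2[5], Bloom at night 1[6]=night 2[6], Orbit at night 1[8]=night 2[7], Pulse at night 1[9]=night 2[8], River at night 1[11]=night 2[10] — 6 songs in the same relative order in both, and the DP table's final entry dp[11][11] is also 6, so no common subsequence is longer.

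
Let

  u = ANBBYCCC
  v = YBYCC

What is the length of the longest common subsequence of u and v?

4

Taking B (u #4, v #2), then Y (u #5, v #3), then C (u #7, v #4), then C (u #8, v #5) gives a common subsequence of length 4. Since dp[8][5] = 4, nothing longer is possible.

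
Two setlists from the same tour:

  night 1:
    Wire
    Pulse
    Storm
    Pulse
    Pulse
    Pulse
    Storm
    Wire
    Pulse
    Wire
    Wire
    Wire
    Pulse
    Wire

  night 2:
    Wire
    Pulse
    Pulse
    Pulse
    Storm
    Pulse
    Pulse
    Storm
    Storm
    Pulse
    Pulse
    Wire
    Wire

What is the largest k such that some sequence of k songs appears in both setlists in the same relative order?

9

Pick Wire at night 1[1]=night 2[1], Pulse at night 1[2]=night 2[4], Storm at night 1[3]=night 2[5], Pulse at night 1[4]=night 2[6], Pulse at night 1[5]=night 2[7], Pulse at night 1[6]=night 2[10], Pulse at night 1[9]=night 2[11], Wire at night 1[12]=night 2[12], Wire at night 1[14]=night 2[13]; all 9 songs appear in both, in order. dp[14][13] = 9 confirms this is the maximum.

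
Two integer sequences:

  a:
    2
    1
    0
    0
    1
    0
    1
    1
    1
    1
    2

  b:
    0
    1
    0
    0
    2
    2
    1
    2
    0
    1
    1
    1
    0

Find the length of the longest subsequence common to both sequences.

8

One common subsequence of length 8: 1 at a[2]=b[2], then 0 at a[3]=b[3], then 0 at a[4]=b[4], then 1 at a[5]=b[7], then 0 at a[6]=b[9], then 1 at a[7]=b[10], then 1 at a[8]=b[11], then 1 at a[9]=b[12], and the DP table's final entry dp[11][13] is also 8, so no common subsequence is longer.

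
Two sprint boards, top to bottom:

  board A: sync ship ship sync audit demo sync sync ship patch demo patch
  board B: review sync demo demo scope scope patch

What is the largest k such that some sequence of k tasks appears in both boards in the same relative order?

4

One common subsequence of length 4: sync (board A #4, board B #2) → demo (board A #6, board B #3) → demo (board A #11, board B #4) → patch (board A #12, board B #7). dp[12][7] = 4 confirms this is the maximum.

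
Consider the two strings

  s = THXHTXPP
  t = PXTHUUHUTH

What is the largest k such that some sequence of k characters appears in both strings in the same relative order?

4

Pick T at s[1]=t[3], then H at s[2]=t[4], then H at s[4]=t[7], then T at s[5]=t[9]; all 4 characters appear in both, in order. Since dp[8][10] = 4, nothing longer is possible.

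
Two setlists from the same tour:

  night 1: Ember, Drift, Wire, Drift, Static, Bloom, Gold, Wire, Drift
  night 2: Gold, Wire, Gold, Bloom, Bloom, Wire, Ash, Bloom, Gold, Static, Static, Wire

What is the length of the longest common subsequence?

4

Taking Wire (night 1 #3, night 2 #6), Bloom (night 1 #6, night 2 #8), Gold (night 1 #7, night 2 #9), Wire (night 1 #8, night 2 #12) gives a common subsequence of length 4, and the DP table's final entry dp[9][12] is also 4, so no common subsequence is longer.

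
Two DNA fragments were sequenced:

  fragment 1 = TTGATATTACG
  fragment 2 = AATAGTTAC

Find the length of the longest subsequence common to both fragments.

7

One common subsequence of length 7: A at fragment 1[4]=fragment 2[2], then T at fragment 1[5]=fragment 2[3], then A at fragment 1[6]=fragment 2[4], then T at fragment 1[7]=fragment 2[6], then T at fragment 1[8]=fragment 2[7], then A at fragment 1[9]=fragment 2[8], then C at fragment 1[10]=fragment 2[9]. The LCS DP gives dp[11][9] = 7, so this is optimal.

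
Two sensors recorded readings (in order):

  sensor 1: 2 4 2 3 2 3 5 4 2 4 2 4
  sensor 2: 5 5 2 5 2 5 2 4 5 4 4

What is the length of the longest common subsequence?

Pick 2 [1,3], 2 [3,5], 2 [5,7], 5 [7,9], 4 [10,10], 4 [12,11]; all 6 values appear in both, in order. dp[12][11] = 6 confirms this is the maximum.

6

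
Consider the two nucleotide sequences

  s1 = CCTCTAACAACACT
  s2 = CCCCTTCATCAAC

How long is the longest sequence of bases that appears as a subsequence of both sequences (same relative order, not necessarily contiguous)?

9

Pick C at s1[1]=s2[3] → C at s1[2]=s2[4] → T at s1[3]=s2[6] → C at s1[4]=s2[7] → T at s1[5]=s2[9] → C at s1[8]=s2[10] → A at s1[10]=s2[11] → A at s1[12]=s2[12] → C at s1[13]=s2[13]; all 9 bases appear in both, in order. dp[14][13] = 9 confirms this is the maximum.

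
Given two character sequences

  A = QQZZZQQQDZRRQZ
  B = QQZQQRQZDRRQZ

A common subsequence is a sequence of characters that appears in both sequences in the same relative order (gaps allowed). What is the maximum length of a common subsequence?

Taking Q [1,1], Q [2,2], Z [5,3], Q [6,4], Q [7,5], Q [8,7], D [9,9], R [11,10], R [12,11], Q [13,12], Z [14,13] gives a common subsequence of length 11. Since dp[14][13] = 11, nothing longer is possible.

11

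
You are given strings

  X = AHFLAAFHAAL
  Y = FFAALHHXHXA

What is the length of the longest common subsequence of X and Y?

Let dp[i][j] be the LCS length of the first i characters of X and the first j characters of Y. dp[i][j] = dp[i-1][j-1]+1 when the i-th and j-th characters match, else max(dp[i-1][j], dp[i][j-1]).
    ·  F  F  A  A  L  H  H  X  H  X  A
 ·  0  0  0  0  0  0  0  0  0  0  0  0
 A  0  0  0  1  1  1  1  1  1  1  1  1
 H  0  0  0  1  1  1  2  2  2  2  2  2
 F  0  1  1  1  1  1  2  2  2  2  2  2
 L  0  1  1  1  1  2  2  2  2  2  2  2
 A  0  1  1  2  2  2  2  2  2  2  2  3
 A  0  1  1  2  3  3  3  3  3  3  3  3
 F  0  1  2  2  3  3  3  3  3  3  3  3
 H  0  1  2  2  3  3  4  4  4  4  4  4
 A  0  1  2  3  3  3  4  4  4  4  4  5
 A  0  1  2  3  4  4  4  4  4  4  4  5
 L  0  1  2  3  4  5  5  5  5  5  5  5
dp[11][11] = 5. One LCS (by backtracking along matches): FAAHA.

5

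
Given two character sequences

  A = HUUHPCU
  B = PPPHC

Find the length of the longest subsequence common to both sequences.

Let dp[i][j] be the LCS length of the first i characters of A and the first j characters of B. dp[i][j] = dp[i-1][j-1]+1 when the i-th and j-th characters match, else max(dp[i-1][j], dp[i][j-1]).
    ·  P  P  P  H  C
 ·  0  0  0  0  0  0
 H  0  0  0  0  1  1
 U  0  0  0  0  1  1
 U  0  0  0  0  1  1
 H  0  0  0  0  1  1
 P  0  1  1  1  1  1
 C  0  1  1  1  1  2
 U  0  1  1  1  1  2
dp[7][5] = 2. One LCS (by backtracking along matches): HC.

2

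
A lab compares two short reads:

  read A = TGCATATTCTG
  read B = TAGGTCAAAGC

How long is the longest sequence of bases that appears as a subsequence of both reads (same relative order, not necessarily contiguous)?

6

Match T at read A[1]=read B[1], then G at read A[2]=read B[4], then C at read A[3]=read B[6], then A at read A[4]=read B[8], then A at read A[6]=read B[9], then C at read A[9]=read B[11] — 6 bases in the same relative order in both. dp[11][11] = 6 confirms this is the maximum.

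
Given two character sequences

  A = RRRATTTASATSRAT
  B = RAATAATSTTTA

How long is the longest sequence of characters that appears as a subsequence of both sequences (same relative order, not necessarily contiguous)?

8

One common subsequence of length 8: R [1,1] → A [4,3] → T [7,4] → A [8,5] → A [10,6] → T [11,7] → S [12,8] → A [14,12], and the DP table's final entry dp[15][12] is also 8, so no common subsequence is longer.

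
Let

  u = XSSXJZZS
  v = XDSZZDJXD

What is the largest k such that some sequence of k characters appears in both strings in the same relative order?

4

Match X (u #1, v #1) → S (u #3, v #3) → Z (u #6, v #4) → Z (u #7, v #5) — 4 characters in the same relative order in both. The LCS DP gives dp[8][9] = 4, so this is optimal.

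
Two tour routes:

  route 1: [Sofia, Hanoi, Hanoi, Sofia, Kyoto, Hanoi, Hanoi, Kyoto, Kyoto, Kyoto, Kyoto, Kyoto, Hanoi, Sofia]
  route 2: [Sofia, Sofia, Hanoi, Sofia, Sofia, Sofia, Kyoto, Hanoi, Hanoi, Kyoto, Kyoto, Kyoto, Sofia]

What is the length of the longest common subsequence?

Pick Sofia (route 1 #1, route 2 #2), then Hanoi (route 1 #2, route 2 #3), then Sofia (route 1 #4, route 2 #6), then Kyoto (route 1 #5, route 2 #7), then Hanoi (route 1 #6, route 2 #8), then Hanoi (route 1 #7, route 2 #9), then Kyoto (route 1 #10, route 2 #10), then Kyoto (route 1 #11, route 2 #11), then Kyoto (route 1 #12, route 2 #12), then Sofia (route 1 #14, route 2 #13); all 10 stops appear in both, in order, and the DP table's final entry dp[14][13] is also 10, so no common subsequence is longer.

10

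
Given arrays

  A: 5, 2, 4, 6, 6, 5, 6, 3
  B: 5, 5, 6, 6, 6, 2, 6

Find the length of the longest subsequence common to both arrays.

Match 5 (A #1, B #2) → 6 (A #4, B #4) → 6 (A #5, B #5) → 6 (A #7, B #7) — 4 values in the same relative order in both, and the DP table's final entry dp[8][7] is also 4, so no common subsequence is longer.

4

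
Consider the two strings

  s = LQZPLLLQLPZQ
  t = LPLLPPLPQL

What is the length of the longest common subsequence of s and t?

Match L at s[1]=t[1], then P at s[4]=t[2], then L at s[5]=t[3], then L at s[6]=t[4], then L at s[7]=t[7], then Q at s[8]=t[9], then L at s[9]=t[10] — 7 characters in the same relative order in both, and the DP table's final entry dp[12][10] is also 7, so no common subsequence is longer.

7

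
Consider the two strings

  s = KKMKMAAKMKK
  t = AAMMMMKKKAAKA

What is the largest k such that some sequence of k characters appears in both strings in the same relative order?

Taking K [1,7] → K [2,8] → K [4,9] → A [6,10] → A [7,11] → K [8,12] gives a common subsequence of length 6, and the DP table's final entry dp[11][13] is also 6, so no common subsequence is longer.

6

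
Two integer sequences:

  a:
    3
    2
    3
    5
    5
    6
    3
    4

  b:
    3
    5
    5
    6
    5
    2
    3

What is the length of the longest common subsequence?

5

Match 3 (a #3, b #1); then 5 (a #4, b #2); then 5 (a #5, b #3); then 6 (a #6, b #4); then 3 (a #7, b #7) — 5 values in the same relative order in both. The LCS DP gives dp[8][7] = 5, so this is optimal.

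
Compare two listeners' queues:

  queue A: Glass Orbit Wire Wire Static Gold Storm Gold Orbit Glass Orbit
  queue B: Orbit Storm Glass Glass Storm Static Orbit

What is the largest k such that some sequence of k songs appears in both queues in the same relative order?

One common subsequence of length 4: Orbit [2,1], Storm [7,2], Glass [10,4], Orbit [11,7]. Since dp[11][7] = 4, nothing longer is possible.

4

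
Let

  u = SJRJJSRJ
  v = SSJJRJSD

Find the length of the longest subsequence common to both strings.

Taking S at u[1]=v[2], then J at u[2]=v[4], then R at u[3]=v[5], then J at u[5]=v[6], then S at u[6]=v[7] gives a common subsequence of length 5. dp[8][8] = 5 confirms this is the maximum.

5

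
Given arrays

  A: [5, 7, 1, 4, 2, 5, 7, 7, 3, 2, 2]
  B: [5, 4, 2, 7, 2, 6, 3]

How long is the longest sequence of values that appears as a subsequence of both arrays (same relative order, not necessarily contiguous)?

5

Let dp[i][j] be the LCS length of the first i values of A and the first j values of B. dp[i][j] = dp[i-1][j-1]+1 when the i-th and j-th values match, else max(dp[i-1][j], dp[i][j-1]).
    ·  5  4  2  7  2  6  3
 ·  0  0  0  0  0  0  0  0
 5  0  1  1  1  1  1  1  1
 7  0  1  1  1  2  2  2  2
 1  0  1  1  1  2  2  2  2
 4  0  1  2  2  2  2  2  2
 2  0  1  2  3  3  3  3  3
 5  0  1  2  3  3  3  3  3
 7  0  1  2  3  4  4  4  4
 7  0  1  2  3  4  4  4  4
 3  0  1  2  3  4  4  4  5
 2  0  1  2  3  4  5  5  5
 2  0  1  2  3  4  5  5  5
dp[11][7] = 5. One LCS (by backtracking along matches): 5, 4, 2, 7, 3.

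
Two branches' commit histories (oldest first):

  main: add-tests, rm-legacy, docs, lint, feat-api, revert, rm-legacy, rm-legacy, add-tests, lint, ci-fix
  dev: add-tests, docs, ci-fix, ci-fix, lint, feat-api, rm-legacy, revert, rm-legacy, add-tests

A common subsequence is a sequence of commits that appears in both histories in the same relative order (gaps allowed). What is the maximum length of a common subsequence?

Pick add-tests at main[1]=dev[1]; then docs at main[3]=dev[2]; then lint at main[4]=dev[5]; then feat-api at main[5]=dev[6]; then revert at main[6]=dev[8]; then rm-legacy at main[8]=dev[9]; then add-tests at main[9]=dev[10]; all 7 commits appear in both, in order. The LCS DP gives dp[11][10] = 7, so this is optimal.

7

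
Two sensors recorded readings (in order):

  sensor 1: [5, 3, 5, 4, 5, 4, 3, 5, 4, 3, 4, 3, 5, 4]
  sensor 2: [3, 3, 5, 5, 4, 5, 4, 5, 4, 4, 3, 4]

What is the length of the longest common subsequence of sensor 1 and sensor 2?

10

Pick 5 at sensor 1[1]=sensor 2[3] → 5 at sensor 1[3]=sensor 2[4] → 4 at sensor 1[4]=sensor 2[5] → 5 at sensor 1[5]=sensor 2[6] → 4 at sensor 1[6]=sensor 2[7] → 5 at sensor 1[8]=sensor 2[8] → 4 at sensor 1[9]=sensor 2[9] → 4 at sensor 1[11]=sensor 2[10] → 3 at sensor 1[12]=sensor 2[11] → 4 at sensor 1[14]=sensor 2[12]; all 10 values appear in both, in order. Since dp[14][12] = 10, nothing longer is possible.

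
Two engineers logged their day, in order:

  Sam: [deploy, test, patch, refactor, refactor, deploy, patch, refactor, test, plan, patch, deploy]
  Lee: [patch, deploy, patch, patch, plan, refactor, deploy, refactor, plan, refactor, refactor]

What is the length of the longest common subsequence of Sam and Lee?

6

One common subsequence of length 6: deploy [1,2]; then patch [3,4]; then refactor [5,6]; then deploy [6,7]; then refactor [8,8]; then plan [10,9]. dp[12][11] = 6 confirms this is the maximum.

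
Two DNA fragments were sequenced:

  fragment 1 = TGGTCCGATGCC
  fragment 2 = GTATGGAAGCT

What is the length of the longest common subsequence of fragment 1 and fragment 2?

Taking T (fragment 1 #1, fragment 2 #4); then G (fragment 1 #2, fragment 2 #5); then G (fragment 1 #3, fragment 2 #6); then A (fragment 1 #8, fragment 2 #8); then G (fragment 1 #10, fragment 2 #9); then C (fragment 1 #11, fragment 2 #10) gives a common subsequence of length 6. dp[12][11] = 6 confirms this is the maximum.

6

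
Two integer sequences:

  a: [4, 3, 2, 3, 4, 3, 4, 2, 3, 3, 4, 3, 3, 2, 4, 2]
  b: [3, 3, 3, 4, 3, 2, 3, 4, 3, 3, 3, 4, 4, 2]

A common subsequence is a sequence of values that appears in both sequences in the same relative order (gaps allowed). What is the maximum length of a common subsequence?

11

Match 4 at a[1]=b[4]; then 3 at a[2]=b[5]; then 2 at a[3]=b[6]; then 3 at a[4]=b[7]; then 4 at a[5]=b[8]; then 3 at a[6]=b[9]; then 3 at a[9]=b[10]; then 3 at a[10]=b[11]; then 4 at a[11]=b[12]; then 4 at a[15]=b[13]; then 2 at a[16]=b[14] — 11 values in the same relative order in both. dp[16][14] = 11 confirms this is the maximum.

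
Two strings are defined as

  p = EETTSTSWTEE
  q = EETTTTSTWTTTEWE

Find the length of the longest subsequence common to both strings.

One common subsequence of length 10: E [1,1]; then E [2,2]; then T [3,5]; then T [4,6]; then S [5,7]; then T [6,8]; then W [8,9]; then T [9,12]; then E [10,13]; then E [11,15]. The LCS DP gives dp[11][15] = 10, so this is optimal.

10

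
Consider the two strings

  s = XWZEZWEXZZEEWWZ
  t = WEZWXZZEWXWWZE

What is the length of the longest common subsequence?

11

Taking W at s[2]=t[1], E at s[4]=t[2], Z at s[5]=t[3], W at s[6]=t[4], X at s[8]=t[5], Z at s[9]=t[6], Z at s[10]=t[7], E at s[11]=t[8], W at s[13]=t[11], W at s[14]=t[12], Z at s[15]=t[13] gives a common subsequence of length 11. Since dp[15][14] = 11, nothing longer is possible.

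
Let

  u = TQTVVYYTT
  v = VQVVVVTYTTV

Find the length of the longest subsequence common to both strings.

Let dp[i][j] be the LCS length of the first i characters of u and the first j characters of v. dp[i][j] = dp[i-1][j-1]+1 when the i-th and j-th characters match, else max(dp[i-1][j], dp[i][j-1]).
    ·  V  Q  V  V  V  V  T  Y  T  T  V
 ·  0  0  0  0  0  0  0  0  0  0  0  0
 T  0  0  0  0  0  0  0  1  1  1  1  1
 Q  0  0  1  1  1  1  1  1  1  1  1  1
 T  0  0  1  1  1  1  1  2  2  2  2  2
 V  0  1  1  2  2  2  2  2  2  2  2  3
 V  0  1  1  2  3  3  3  3  3  3  3  3
 Y  0  1  1  2  3  3  3  3  4  4  4  4
 Y  0  1  1  2  3  3  3  3  4  4  4  4
 T  0  1  1  2  3  3  3  4  4  5  5  5
 T  0  1  1  2  3  3  3  4  4  5  6  6
dp[9][11] = 6. One LCS (by backtracking along matches): QVVYTT.

6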